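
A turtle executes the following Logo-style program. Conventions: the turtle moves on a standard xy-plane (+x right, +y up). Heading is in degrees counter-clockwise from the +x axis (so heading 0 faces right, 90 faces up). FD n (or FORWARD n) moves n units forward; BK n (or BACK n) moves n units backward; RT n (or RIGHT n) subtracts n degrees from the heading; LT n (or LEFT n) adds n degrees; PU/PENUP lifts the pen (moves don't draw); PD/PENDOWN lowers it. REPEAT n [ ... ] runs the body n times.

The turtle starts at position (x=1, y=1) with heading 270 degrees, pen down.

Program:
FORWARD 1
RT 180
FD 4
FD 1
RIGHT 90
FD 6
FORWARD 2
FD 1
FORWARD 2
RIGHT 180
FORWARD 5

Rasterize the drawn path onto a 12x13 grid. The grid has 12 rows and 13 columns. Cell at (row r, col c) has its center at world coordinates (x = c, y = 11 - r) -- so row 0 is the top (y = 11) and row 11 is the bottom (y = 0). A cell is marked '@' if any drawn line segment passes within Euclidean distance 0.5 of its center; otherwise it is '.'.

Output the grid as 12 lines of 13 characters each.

Segment 0: (1,1) -> (1,0)
Segment 1: (1,0) -> (1,4)
Segment 2: (1,4) -> (1,5)
Segment 3: (1,5) -> (7,5)
Segment 4: (7,5) -> (9,5)
Segment 5: (9,5) -> (10,5)
Segment 6: (10,5) -> (12,5)
Segment 7: (12,5) -> (7,5)

Answer: .............
.............
.............
.............
.............
.............
.@@@@@@@@@@@@
.@...........
.@...........
.@...........
.@...........
.@...........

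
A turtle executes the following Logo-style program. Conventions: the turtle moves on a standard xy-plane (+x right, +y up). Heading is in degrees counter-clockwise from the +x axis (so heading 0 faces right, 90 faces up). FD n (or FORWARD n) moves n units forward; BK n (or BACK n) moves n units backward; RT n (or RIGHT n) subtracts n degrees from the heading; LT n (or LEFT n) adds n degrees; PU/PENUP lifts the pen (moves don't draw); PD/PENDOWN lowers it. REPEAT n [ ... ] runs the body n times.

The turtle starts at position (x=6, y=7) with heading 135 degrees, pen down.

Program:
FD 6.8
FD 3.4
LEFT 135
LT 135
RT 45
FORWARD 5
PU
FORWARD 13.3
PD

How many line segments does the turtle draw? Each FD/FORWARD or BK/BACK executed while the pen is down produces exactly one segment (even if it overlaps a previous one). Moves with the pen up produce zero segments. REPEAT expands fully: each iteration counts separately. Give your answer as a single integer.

Answer: 3

Derivation:
Executing turtle program step by step:
Start: pos=(6,7), heading=135, pen down
FD 6.8: (6,7) -> (1.192,11.808) [heading=135, draw]
FD 3.4: (1.192,11.808) -> (-1.212,14.212) [heading=135, draw]
LT 135: heading 135 -> 270
LT 135: heading 270 -> 45
RT 45: heading 45 -> 0
FD 5: (-1.212,14.212) -> (3.788,14.212) [heading=0, draw]
PU: pen up
FD 13.3: (3.788,14.212) -> (17.088,14.212) [heading=0, move]
PD: pen down
Final: pos=(17.088,14.212), heading=0, 3 segment(s) drawn
Segments drawn: 3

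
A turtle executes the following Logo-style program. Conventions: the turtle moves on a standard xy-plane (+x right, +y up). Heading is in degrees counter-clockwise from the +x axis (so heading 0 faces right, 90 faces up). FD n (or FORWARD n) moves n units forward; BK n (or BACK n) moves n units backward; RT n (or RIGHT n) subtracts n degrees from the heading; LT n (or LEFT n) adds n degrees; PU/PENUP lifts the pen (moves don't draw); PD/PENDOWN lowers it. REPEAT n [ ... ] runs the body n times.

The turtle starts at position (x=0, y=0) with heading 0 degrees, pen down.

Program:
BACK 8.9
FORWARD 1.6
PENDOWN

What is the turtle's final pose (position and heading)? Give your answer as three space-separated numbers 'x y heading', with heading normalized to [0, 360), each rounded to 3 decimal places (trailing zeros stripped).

Answer: -7.3 0 0

Derivation:
Executing turtle program step by step:
Start: pos=(0,0), heading=0, pen down
BK 8.9: (0,0) -> (-8.9,0) [heading=0, draw]
FD 1.6: (-8.9,0) -> (-7.3,0) [heading=0, draw]
PD: pen down
Final: pos=(-7.3,0), heading=0, 2 segment(s) drawn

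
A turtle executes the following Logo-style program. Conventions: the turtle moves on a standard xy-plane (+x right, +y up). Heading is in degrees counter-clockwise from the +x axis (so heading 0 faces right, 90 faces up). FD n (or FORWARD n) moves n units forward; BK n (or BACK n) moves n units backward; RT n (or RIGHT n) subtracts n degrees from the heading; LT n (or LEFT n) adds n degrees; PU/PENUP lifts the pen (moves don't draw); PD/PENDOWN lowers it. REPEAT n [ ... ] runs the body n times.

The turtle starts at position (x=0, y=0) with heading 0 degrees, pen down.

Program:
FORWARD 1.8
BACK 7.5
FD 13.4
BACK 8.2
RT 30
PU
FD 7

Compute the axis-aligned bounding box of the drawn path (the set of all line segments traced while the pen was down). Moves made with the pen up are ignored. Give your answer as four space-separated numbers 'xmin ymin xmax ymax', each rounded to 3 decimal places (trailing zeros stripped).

Executing turtle program step by step:
Start: pos=(0,0), heading=0, pen down
FD 1.8: (0,0) -> (1.8,0) [heading=0, draw]
BK 7.5: (1.8,0) -> (-5.7,0) [heading=0, draw]
FD 13.4: (-5.7,0) -> (7.7,0) [heading=0, draw]
BK 8.2: (7.7,0) -> (-0.5,0) [heading=0, draw]
RT 30: heading 0 -> 330
PU: pen up
FD 7: (-0.5,0) -> (5.562,-3.5) [heading=330, move]
Final: pos=(5.562,-3.5), heading=330, 4 segment(s) drawn

Segment endpoints: x in {-5.7, -0.5, 0, 1.8, 7.7}, y in {0}
xmin=-5.7, ymin=0, xmax=7.7, ymax=0

Answer: -5.7 0 7.7 0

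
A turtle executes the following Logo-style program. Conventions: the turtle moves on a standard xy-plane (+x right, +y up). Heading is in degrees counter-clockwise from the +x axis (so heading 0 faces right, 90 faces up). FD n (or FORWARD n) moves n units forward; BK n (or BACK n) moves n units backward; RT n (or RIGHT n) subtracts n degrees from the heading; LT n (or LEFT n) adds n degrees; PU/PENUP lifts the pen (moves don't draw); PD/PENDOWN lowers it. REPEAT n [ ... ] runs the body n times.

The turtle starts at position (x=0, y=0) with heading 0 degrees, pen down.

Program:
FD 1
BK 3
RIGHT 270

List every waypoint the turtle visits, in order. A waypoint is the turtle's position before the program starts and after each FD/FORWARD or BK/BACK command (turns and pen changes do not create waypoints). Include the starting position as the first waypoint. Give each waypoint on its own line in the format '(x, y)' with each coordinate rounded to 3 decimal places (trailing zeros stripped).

Answer: (0, 0)
(1, 0)
(-2, 0)

Derivation:
Executing turtle program step by step:
Start: pos=(0,0), heading=0, pen down
FD 1: (0,0) -> (1,0) [heading=0, draw]
BK 3: (1,0) -> (-2,0) [heading=0, draw]
RT 270: heading 0 -> 90
Final: pos=(-2,0), heading=90, 2 segment(s) drawn
Waypoints (3 total):
(0, 0)
(1, 0)
(-2, 0)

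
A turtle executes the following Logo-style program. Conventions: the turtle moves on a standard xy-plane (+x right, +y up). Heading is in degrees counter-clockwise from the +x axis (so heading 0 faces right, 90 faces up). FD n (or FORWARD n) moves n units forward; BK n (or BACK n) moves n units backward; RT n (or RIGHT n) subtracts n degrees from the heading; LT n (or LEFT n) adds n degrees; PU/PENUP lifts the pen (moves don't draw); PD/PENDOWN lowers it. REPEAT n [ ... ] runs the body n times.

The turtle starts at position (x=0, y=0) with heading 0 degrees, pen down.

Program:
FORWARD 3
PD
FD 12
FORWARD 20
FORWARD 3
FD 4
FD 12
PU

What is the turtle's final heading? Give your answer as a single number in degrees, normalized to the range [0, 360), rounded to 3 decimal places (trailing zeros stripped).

Answer: 0

Derivation:
Executing turtle program step by step:
Start: pos=(0,0), heading=0, pen down
FD 3: (0,0) -> (3,0) [heading=0, draw]
PD: pen down
FD 12: (3,0) -> (15,0) [heading=0, draw]
FD 20: (15,0) -> (35,0) [heading=0, draw]
FD 3: (35,0) -> (38,0) [heading=0, draw]
FD 4: (38,0) -> (42,0) [heading=0, draw]
FD 12: (42,0) -> (54,0) [heading=0, draw]
PU: pen up
Final: pos=(54,0), heading=0, 6 segment(s) drawn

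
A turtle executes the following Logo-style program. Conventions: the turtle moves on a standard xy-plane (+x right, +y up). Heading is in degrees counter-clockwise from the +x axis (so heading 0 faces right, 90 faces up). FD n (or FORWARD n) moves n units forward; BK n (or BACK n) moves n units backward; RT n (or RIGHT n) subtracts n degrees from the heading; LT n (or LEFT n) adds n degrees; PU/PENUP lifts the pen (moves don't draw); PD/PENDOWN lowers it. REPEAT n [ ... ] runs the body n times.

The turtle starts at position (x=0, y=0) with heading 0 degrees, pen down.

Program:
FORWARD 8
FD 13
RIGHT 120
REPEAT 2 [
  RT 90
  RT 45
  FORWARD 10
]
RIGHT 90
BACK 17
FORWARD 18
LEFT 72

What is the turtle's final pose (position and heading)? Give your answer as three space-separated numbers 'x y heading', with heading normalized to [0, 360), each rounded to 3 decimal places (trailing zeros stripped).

Answer: 26.572 3.793 312

Derivation:
Executing turtle program step by step:
Start: pos=(0,0), heading=0, pen down
FD 8: (0,0) -> (8,0) [heading=0, draw]
FD 13: (8,0) -> (21,0) [heading=0, draw]
RT 120: heading 0 -> 240
REPEAT 2 [
  -- iteration 1/2 --
  RT 90: heading 240 -> 150
  RT 45: heading 150 -> 105
  FD 10: (21,0) -> (18.412,9.659) [heading=105, draw]
  -- iteration 2/2 --
  RT 90: heading 105 -> 15
  RT 45: heading 15 -> 330
  FD 10: (18.412,9.659) -> (27.072,4.659) [heading=330, draw]
]
RT 90: heading 330 -> 240
BK 17: (27.072,4.659) -> (35.572,19.382) [heading=240, draw]
FD 18: (35.572,19.382) -> (26.572,3.793) [heading=240, draw]
LT 72: heading 240 -> 312
Final: pos=(26.572,3.793), heading=312, 6 segment(s) drawn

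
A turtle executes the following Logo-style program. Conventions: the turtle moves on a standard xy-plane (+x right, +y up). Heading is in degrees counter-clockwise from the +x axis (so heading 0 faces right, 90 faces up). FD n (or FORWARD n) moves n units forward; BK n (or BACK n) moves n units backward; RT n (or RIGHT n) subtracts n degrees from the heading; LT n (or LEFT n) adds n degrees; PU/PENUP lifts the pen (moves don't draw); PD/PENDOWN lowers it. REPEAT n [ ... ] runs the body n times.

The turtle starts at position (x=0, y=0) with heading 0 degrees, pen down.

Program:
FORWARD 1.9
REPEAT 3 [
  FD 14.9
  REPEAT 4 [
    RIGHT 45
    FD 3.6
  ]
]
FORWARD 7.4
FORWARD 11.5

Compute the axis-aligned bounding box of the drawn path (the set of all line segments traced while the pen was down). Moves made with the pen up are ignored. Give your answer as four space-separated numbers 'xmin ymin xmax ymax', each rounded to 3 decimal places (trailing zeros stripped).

Executing turtle program step by step:
Start: pos=(0,0), heading=0, pen down
FD 1.9: (0,0) -> (1.9,0) [heading=0, draw]
REPEAT 3 [
  -- iteration 1/3 --
  FD 14.9: (1.9,0) -> (16.8,0) [heading=0, draw]
  REPEAT 4 [
    -- iteration 1/4 --
    RT 45: heading 0 -> 315
    FD 3.6: (16.8,0) -> (19.346,-2.546) [heading=315, draw]
    -- iteration 2/4 --
    RT 45: heading 315 -> 270
    FD 3.6: (19.346,-2.546) -> (19.346,-6.146) [heading=270, draw]
    -- iteration 3/4 --
    RT 45: heading 270 -> 225
    FD 3.6: (19.346,-6.146) -> (16.8,-8.691) [heading=225, draw]
    -- iteration 4/4 --
    RT 45: heading 225 -> 180
    FD 3.6: (16.8,-8.691) -> (13.2,-8.691) [heading=180, draw]
  ]
  -- iteration 2/3 --
  FD 14.9: (13.2,-8.691) -> (-1.7,-8.691) [heading=180, draw]
  REPEAT 4 [
    -- iteration 1/4 --
    RT 45: heading 180 -> 135
    FD 3.6: (-1.7,-8.691) -> (-4.246,-6.146) [heading=135, draw]
    -- iteration 2/4 --
    RT 45: heading 135 -> 90
    FD 3.6: (-4.246,-6.146) -> (-4.246,-2.546) [heading=90, draw]
    -- iteration 3/4 --
    RT 45: heading 90 -> 45
    FD 3.6: (-4.246,-2.546) -> (-1.7,0) [heading=45, draw]
    -- iteration 4/4 --
    RT 45: heading 45 -> 0
    FD 3.6: (-1.7,0) -> (1.9,0) [heading=0, draw]
  ]
  -- iteration 3/3 --
  FD 14.9: (1.9,0) -> (16.8,0) [heading=0, draw]
  REPEAT 4 [
    -- iteration 1/4 --
    RT 45: heading 0 -> 315
    FD 3.6: (16.8,0) -> (19.346,-2.546) [heading=315, draw]
    -- iteration 2/4 --
    RT 45: heading 315 -> 270
    FD 3.6: (19.346,-2.546) -> (19.346,-6.146) [heading=270, draw]
    -- iteration 3/4 --
    RT 45: heading 270 -> 225
    FD 3.6: (19.346,-6.146) -> (16.8,-8.691) [heading=225, draw]
    -- iteration 4/4 --
    RT 45: heading 225 -> 180
    FD 3.6: (16.8,-8.691) -> (13.2,-8.691) [heading=180, draw]
  ]
]
FD 7.4: (13.2,-8.691) -> (5.8,-8.691) [heading=180, draw]
FD 11.5: (5.8,-8.691) -> (-5.7,-8.691) [heading=180, draw]
Final: pos=(-5.7,-8.691), heading=180, 18 segment(s) drawn

Segment endpoints: x in {-5.7, -4.246, -4.246, -1.7, -1.7, 0, 1.9, 1.9, 5.8, 13.2, 16.8, 19.346, 19.346}, y in {-8.691, -8.691, -8.691, -8.691, -8.691, -6.146, -6.146, -6.146, -2.546, -2.546, -2.546, 0, 0, 0, 0}
xmin=-5.7, ymin=-8.691, xmax=19.346, ymax=0

Answer: -5.7 -8.691 19.346 0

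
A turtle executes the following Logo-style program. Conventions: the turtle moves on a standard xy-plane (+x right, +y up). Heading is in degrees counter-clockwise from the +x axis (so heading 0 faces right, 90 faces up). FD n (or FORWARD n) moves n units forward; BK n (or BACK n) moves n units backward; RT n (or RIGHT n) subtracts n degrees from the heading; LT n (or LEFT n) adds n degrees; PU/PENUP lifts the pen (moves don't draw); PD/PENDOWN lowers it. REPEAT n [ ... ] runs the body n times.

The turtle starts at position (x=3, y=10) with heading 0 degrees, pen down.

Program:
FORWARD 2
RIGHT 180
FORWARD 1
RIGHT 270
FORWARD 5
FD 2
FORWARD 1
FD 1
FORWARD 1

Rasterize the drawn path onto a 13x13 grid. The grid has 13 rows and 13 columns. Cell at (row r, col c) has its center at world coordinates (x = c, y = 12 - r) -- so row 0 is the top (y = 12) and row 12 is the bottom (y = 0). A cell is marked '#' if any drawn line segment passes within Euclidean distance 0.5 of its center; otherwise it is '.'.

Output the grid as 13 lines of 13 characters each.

Segment 0: (3,10) -> (5,10)
Segment 1: (5,10) -> (4,10)
Segment 2: (4,10) -> (4,5)
Segment 3: (4,5) -> (4,3)
Segment 4: (4,3) -> (4,2)
Segment 5: (4,2) -> (4,1)
Segment 6: (4,1) -> (4,0)

Answer: .............
.............
...###.......
....#........
....#........
....#........
....#........
....#........
....#........
....#........
....#........
....#........
....#........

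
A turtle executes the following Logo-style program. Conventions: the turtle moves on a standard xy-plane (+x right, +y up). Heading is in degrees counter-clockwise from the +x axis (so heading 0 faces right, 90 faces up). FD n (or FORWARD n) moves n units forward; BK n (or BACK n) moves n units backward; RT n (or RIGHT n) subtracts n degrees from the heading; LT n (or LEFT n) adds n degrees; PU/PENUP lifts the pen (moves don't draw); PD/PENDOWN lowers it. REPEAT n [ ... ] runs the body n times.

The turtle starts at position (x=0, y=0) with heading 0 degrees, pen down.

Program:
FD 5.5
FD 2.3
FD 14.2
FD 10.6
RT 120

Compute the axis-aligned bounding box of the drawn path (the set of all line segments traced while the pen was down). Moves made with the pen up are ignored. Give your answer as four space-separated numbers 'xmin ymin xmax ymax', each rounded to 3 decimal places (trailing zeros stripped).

Executing turtle program step by step:
Start: pos=(0,0), heading=0, pen down
FD 5.5: (0,0) -> (5.5,0) [heading=0, draw]
FD 2.3: (5.5,0) -> (7.8,0) [heading=0, draw]
FD 14.2: (7.8,0) -> (22,0) [heading=0, draw]
FD 10.6: (22,0) -> (32.6,0) [heading=0, draw]
RT 120: heading 0 -> 240
Final: pos=(32.6,0), heading=240, 4 segment(s) drawn

Segment endpoints: x in {0, 5.5, 7.8, 22, 32.6}, y in {0}
xmin=0, ymin=0, xmax=32.6, ymax=0

Answer: 0 0 32.6 0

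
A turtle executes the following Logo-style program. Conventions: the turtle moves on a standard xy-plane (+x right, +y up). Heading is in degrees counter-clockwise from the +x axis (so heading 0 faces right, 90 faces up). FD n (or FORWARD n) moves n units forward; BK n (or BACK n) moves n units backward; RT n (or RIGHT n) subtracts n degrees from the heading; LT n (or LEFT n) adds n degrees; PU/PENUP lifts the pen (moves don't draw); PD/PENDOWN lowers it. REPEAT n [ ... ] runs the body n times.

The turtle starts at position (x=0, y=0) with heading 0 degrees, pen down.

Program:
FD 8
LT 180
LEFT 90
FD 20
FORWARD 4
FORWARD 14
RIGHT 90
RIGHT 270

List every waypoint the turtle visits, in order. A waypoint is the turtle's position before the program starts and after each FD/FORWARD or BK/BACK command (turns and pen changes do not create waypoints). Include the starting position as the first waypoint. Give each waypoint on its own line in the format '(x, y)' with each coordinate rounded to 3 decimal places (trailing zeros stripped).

Executing turtle program step by step:
Start: pos=(0,0), heading=0, pen down
FD 8: (0,0) -> (8,0) [heading=0, draw]
LT 180: heading 0 -> 180
LT 90: heading 180 -> 270
FD 20: (8,0) -> (8,-20) [heading=270, draw]
FD 4: (8,-20) -> (8,-24) [heading=270, draw]
FD 14: (8,-24) -> (8,-38) [heading=270, draw]
RT 90: heading 270 -> 180
RT 270: heading 180 -> 270
Final: pos=(8,-38), heading=270, 4 segment(s) drawn
Waypoints (5 total):
(0, 0)
(8, 0)
(8, -20)
(8, -24)
(8, -38)

Answer: (0, 0)
(8, 0)
(8, -20)
(8, -24)
(8, -38)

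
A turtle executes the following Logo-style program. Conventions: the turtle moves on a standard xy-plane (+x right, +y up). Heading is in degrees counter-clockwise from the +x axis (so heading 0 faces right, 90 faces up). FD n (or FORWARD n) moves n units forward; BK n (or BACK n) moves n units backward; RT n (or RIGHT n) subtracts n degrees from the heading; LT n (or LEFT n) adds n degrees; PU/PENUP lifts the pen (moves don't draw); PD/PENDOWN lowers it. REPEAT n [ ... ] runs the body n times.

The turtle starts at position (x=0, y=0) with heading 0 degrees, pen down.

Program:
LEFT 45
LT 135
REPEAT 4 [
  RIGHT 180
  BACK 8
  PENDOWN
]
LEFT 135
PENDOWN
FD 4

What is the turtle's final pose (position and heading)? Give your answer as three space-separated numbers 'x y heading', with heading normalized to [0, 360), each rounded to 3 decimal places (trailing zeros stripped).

Executing turtle program step by step:
Start: pos=(0,0), heading=0, pen down
LT 45: heading 0 -> 45
LT 135: heading 45 -> 180
REPEAT 4 [
  -- iteration 1/4 --
  RT 180: heading 180 -> 0
  BK 8: (0,0) -> (-8,0) [heading=0, draw]
  PD: pen down
  -- iteration 2/4 --
  RT 180: heading 0 -> 180
  BK 8: (-8,0) -> (0,0) [heading=180, draw]
  PD: pen down
  -- iteration 3/4 --
  RT 180: heading 180 -> 0
  BK 8: (0,0) -> (-8,0) [heading=0, draw]
  PD: pen down
  -- iteration 4/4 --
  RT 180: heading 0 -> 180
  BK 8: (-8,0) -> (0,0) [heading=180, draw]
  PD: pen down
]
LT 135: heading 180 -> 315
PD: pen down
FD 4: (0,0) -> (2.828,-2.828) [heading=315, draw]
Final: pos=(2.828,-2.828), heading=315, 5 segment(s) drawn

Answer: 2.828 -2.828 315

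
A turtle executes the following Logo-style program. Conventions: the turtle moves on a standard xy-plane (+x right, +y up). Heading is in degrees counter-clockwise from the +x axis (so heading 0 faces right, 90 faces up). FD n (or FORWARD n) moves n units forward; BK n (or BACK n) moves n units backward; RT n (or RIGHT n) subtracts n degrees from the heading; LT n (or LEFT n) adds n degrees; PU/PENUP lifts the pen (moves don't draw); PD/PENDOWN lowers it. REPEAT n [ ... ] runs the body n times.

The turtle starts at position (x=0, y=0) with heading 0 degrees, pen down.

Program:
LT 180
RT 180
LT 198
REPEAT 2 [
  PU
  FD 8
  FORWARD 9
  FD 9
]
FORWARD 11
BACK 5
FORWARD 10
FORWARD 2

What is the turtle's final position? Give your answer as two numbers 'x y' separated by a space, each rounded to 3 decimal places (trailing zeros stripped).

Executing turtle program step by step:
Start: pos=(0,0), heading=0, pen down
LT 180: heading 0 -> 180
RT 180: heading 180 -> 0
LT 198: heading 0 -> 198
REPEAT 2 [
  -- iteration 1/2 --
  PU: pen up
  FD 8: (0,0) -> (-7.608,-2.472) [heading=198, move]
  FD 9: (-7.608,-2.472) -> (-16.168,-5.253) [heading=198, move]
  FD 9: (-16.168,-5.253) -> (-24.727,-8.034) [heading=198, move]
  -- iteration 2/2 --
  PU: pen up
  FD 8: (-24.727,-8.034) -> (-32.336,-10.507) [heading=198, move]
  FD 9: (-32.336,-10.507) -> (-40.895,-13.288) [heading=198, move]
  FD 9: (-40.895,-13.288) -> (-49.455,-16.069) [heading=198, move]
]
FD 11: (-49.455,-16.069) -> (-59.917,-19.468) [heading=198, move]
BK 5: (-59.917,-19.468) -> (-55.161,-17.923) [heading=198, move]
FD 10: (-55.161,-17.923) -> (-64.672,-21.013) [heading=198, move]
FD 2: (-64.672,-21.013) -> (-66.574,-21.631) [heading=198, move]
Final: pos=(-66.574,-21.631), heading=198, 0 segment(s) drawn

Answer: -66.574 -21.631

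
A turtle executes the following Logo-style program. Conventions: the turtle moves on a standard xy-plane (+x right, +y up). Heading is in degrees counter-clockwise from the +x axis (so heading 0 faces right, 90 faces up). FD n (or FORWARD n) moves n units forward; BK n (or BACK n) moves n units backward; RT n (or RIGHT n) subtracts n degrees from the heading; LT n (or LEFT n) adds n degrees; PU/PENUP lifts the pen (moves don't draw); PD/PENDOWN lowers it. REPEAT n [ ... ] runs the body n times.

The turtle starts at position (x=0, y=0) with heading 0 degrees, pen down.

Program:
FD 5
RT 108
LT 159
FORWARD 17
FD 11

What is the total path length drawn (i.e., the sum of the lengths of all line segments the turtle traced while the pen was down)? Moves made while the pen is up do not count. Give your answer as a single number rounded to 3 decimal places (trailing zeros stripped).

Executing turtle program step by step:
Start: pos=(0,0), heading=0, pen down
FD 5: (0,0) -> (5,0) [heading=0, draw]
RT 108: heading 0 -> 252
LT 159: heading 252 -> 51
FD 17: (5,0) -> (15.698,13.211) [heading=51, draw]
FD 11: (15.698,13.211) -> (22.621,21.76) [heading=51, draw]
Final: pos=(22.621,21.76), heading=51, 3 segment(s) drawn

Segment lengths:
  seg 1: (0,0) -> (5,0), length = 5
  seg 2: (5,0) -> (15.698,13.211), length = 17
  seg 3: (15.698,13.211) -> (22.621,21.76), length = 11
Total = 33

Answer: 33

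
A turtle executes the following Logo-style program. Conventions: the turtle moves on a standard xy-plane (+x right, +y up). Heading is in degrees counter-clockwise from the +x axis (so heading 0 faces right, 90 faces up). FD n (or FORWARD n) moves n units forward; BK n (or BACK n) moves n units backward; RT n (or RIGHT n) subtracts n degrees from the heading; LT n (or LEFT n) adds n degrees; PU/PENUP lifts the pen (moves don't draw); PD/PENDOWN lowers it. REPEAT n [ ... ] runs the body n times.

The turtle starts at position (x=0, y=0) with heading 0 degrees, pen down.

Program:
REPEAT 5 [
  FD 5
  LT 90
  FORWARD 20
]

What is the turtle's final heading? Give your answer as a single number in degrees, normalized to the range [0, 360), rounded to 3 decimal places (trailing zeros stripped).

Executing turtle program step by step:
Start: pos=(0,0), heading=0, pen down
REPEAT 5 [
  -- iteration 1/5 --
  FD 5: (0,0) -> (5,0) [heading=0, draw]
  LT 90: heading 0 -> 90
  FD 20: (5,0) -> (5,20) [heading=90, draw]
  -- iteration 2/5 --
  FD 5: (5,20) -> (5,25) [heading=90, draw]
  LT 90: heading 90 -> 180
  FD 20: (5,25) -> (-15,25) [heading=180, draw]
  -- iteration 3/5 --
  FD 5: (-15,25) -> (-20,25) [heading=180, draw]
  LT 90: heading 180 -> 270
  FD 20: (-20,25) -> (-20,5) [heading=270, draw]
  -- iteration 4/5 --
  FD 5: (-20,5) -> (-20,0) [heading=270, draw]
  LT 90: heading 270 -> 0
  FD 20: (-20,0) -> (0,0) [heading=0, draw]
  -- iteration 5/5 --
  FD 5: (0,0) -> (5,0) [heading=0, draw]
  LT 90: heading 0 -> 90
  FD 20: (5,0) -> (5,20) [heading=90, draw]
]
Final: pos=(5,20), heading=90, 10 segment(s) drawn

Answer: 90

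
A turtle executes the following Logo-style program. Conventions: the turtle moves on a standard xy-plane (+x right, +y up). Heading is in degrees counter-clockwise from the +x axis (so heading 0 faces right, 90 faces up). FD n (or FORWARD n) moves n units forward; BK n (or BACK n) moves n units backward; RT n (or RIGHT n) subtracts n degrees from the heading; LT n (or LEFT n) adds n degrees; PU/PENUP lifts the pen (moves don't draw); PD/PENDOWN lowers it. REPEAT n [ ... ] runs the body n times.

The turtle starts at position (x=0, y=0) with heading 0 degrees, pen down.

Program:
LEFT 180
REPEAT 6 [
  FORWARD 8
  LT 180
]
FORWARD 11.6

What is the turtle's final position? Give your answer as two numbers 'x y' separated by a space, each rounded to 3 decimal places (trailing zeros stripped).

Executing turtle program step by step:
Start: pos=(0,0), heading=0, pen down
LT 180: heading 0 -> 180
REPEAT 6 [
  -- iteration 1/6 --
  FD 8: (0,0) -> (-8,0) [heading=180, draw]
  LT 180: heading 180 -> 0
  -- iteration 2/6 --
  FD 8: (-8,0) -> (0,0) [heading=0, draw]
  LT 180: heading 0 -> 180
  -- iteration 3/6 --
  FD 8: (0,0) -> (-8,0) [heading=180, draw]
  LT 180: heading 180 -> 0
  -- iteration 4/6 --
  FD 8: (-8,0) -> (0,0) [heading=0, draw]
  LT 180: heading 0 -> 180
  -- iteration 5/6 --
  FD 8: (0,0) -> (-8,0) [heading=180, draw]
  LT 180: heading 180 -> 0
  -- iteration 6/6 --
  FD 8: (-8,0) -> (0,0) [heading=0, draw]
  LT 180: heading 0 -> 180
]
FD 11.6: (0,0) -> (-11.6,0) [heading=180, draw]
Final: pos=(-11.6,0), heading=180, 7 segment(s) drawn

Answer: -11.6 0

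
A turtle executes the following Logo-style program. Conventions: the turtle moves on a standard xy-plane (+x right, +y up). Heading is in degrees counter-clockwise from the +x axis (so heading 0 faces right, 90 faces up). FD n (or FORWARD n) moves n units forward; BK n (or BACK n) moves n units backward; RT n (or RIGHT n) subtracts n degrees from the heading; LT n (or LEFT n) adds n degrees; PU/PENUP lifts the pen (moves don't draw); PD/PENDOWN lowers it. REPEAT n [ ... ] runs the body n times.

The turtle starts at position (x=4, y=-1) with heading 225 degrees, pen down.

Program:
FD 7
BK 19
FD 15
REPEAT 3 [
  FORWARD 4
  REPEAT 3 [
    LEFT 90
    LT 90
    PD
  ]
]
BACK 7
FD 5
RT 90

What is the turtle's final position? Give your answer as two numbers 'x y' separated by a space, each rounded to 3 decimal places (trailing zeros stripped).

Answer: -2.364 -7.364

Derivation:
Executing turtle program step by step:
Start: pos=(4,-1), heading=225, pen down
FD 7: (4,-1) -> (-0.95,-5.95) [heading=225, draw]
BK 19: (-0.95,-5.95) -> (12.485,7.485) [heading=225, draw]
FD 15: (12.485,7.485) -> (1.879,-3.121) [heading=225, draw]
REPEAT 3 [
  -- iteration 1/3 --
  FD 4: (1.879,-3.121) -> (-0.95,-5.95) [heading=225, draw]
  REPEAT 3 [
    -- iteration 1/3 --
    LT 90: heading 225 -> 315
    LT 90: heading 315 -> 45
    PD: pen down
    -- iteration 2/3 --
    LT 90: heading 45 -> 135
    LT 90: heading 135 -> 225
    PD: pen down
    -- iteration 3/3 --
    LT 90: heading 225 -> 315
    LT 90: heading 315 -> 45
    PD: pen down
  ]
  -- iteration 2/3 --
  FD 4: (-0.95,-5.95) -> (1.879,-3.121) [heading=45, draw]
  REPEAT 3 [
    -- iteration 1/3 --
    LT 90: heading 45 -> 135
    LT 90: heading 135 -> 225
    PD: pen down
    -- iteration 2/3 --
    LT 90: heading 225 -> 315
    LT 90: heading 315 -> 45
    PD: pen down
    -- iteration 3/3 --
    LT 90: heading 45 -> 135
    LT 90: heading 135 -> 225
    PD: pen down
  ]
  -- iteration 3/3 --
  FD 4: (1.879,-3.121) -> (-0.95,-5.95) [heading=225, draw]
  REPEAT 3 [
    -- iteration 1/3 --
    LT 90: heading 225 -> 315
    LT 90: heading 315 -> 45
    PD: pen down
    -- iteration 2/3 --
    LT 90: heading 45 -> 135
    LT 90: heading 135 -> 225
    PD: pen down
    -- iteration 3/3 --
    LT 90: heading 225 -> 315
    LT 90: heading 315 -> 45
    PD: pen down
  ]
]
BK 7: (-0.95,-5.95) -> (-5.899,-10.899) [heading=45, draw]
FD 5: (-5.899,-10.899) -> (-2.364,-7.364) [heading=45, draw]
RT 90: heading 45 -> 315
Final: pos=(-2.364,-7.364), heading=315, 8 segment(s) drawn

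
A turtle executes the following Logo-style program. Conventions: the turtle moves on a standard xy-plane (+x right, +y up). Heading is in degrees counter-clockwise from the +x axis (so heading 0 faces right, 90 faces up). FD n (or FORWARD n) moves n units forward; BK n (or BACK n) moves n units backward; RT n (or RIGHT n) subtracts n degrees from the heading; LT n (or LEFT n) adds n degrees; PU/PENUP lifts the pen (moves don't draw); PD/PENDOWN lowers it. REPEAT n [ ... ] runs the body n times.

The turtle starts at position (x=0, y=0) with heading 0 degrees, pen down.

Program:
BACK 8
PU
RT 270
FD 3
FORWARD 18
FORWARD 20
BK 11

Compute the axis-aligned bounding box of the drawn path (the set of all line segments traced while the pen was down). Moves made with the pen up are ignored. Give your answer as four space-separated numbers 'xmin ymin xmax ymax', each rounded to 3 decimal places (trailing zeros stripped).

Executing turtle program step by step:
Start: pos=(0,0), heading=0, pen down
BK 8: (0,0) -> (-8,0) [heading=0, draw]
PU: pen up
RT 270: heading 0 -> 90
FD 3: (-8,0) -> (-8,3) [heading=90, move]
FD 18: (-8,3) -> (-8,21) [heading=90, move]
FD 20: (-8,21) -> (-8,41) [heading=90, move]
BK 11: (-8,41) -> (-8,30) [heading=90, move]
Final: pos=(-8,30), heading=90, 1 segment(s) drawn

Segment endpoints: x in {-8, 0}, y in {0}
xmin=-8, ymin=0, xmax=0, ymax=0

Answer: -8 0 0 0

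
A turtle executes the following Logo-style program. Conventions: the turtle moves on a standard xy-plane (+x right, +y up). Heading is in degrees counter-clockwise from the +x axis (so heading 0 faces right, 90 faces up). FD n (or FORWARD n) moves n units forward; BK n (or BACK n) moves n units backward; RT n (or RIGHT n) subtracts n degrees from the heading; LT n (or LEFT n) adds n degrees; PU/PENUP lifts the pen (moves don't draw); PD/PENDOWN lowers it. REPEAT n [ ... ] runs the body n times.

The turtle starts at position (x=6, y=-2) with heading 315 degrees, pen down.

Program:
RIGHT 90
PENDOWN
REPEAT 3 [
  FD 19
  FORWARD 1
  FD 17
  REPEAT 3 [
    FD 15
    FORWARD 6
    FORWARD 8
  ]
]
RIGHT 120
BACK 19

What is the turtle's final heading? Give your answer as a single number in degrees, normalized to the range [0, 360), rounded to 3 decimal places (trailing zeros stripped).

Executing turtle program step by step:
Start: pos=(6,-2), heading=315, pen down
RT 90: heading 315 -> 225
PD: pen down
REPEAT 3 [
  -- iteration 1/3 --
  FD 19: (6,-2) -> (-7.435,-15.435) [heading=225, draw]
  FD 1: (-7.435,-15.435) -> (-8.142,-16.142) [heading=225, draw]
  FD 17: (-8.142,-16.142) -> (-20.163,-28.163) [heading=225, draw]
  REPEAT 3 [
    -- iteration 1/3 --
    FD 15: (-20.163,-28.163) -> (-30.77,-38.77) [heading=225, draw]
    FD 6: (-30.77,-38.77) -> (-35.012,-43.012) [heading=225, draw]
    FD 8: (-35.012,-43.012) -> (-40.669,-48.669) [heading=225, draw]
    -- iteration 2/3 --
    FD 15: (-40.669,-48.669) -> (-51.276,-59.276) [heading=225, draw]
    FD 6: (-51.276,-59.276) -> (-55.518,-63.518) [heading=225, draw]
    FD 8: (-55.518,-63.518) -> (-61.175,-69.175) [heading=225, draw]
    -- iteration 3/3 --
    FD 15: (-61.175,-69.175) -> (-71.782,-79.782) [heading=225, draw]
    FD 6: (-71.782,-79.782) -> (-76.024,-84.024) [heading=225, draw]
    FD 8: (-76.024,-84.024) -> (-81.681,-89.681) [heading=225, draw]
  ]
  -- iteration 2/3 --
  FD 19: (-81.681,-89.681) -> (-95.116,-103.116) [heading=225, draw]
  FD 1: (-95.116,-103.116) -> (-95.823,-103.823) [heading=225, draw]
  FD 17: (-95.823,-103.823) -> (-107.844,-115.844) [heading=225, draw]
  REPEAT 3 [
    -- iteration 1/3 --
    FD 15: (-107.844,-115.844) -> (-118.451,-126.451) [heading=225, draw]
    FD 6: (-118.451,-126.451) -> (-122.693,-130.693) [heading=225, draw]
    FD 8: (-122.693,-130.693) -> (-128.35,-136.35) [heading=225, draw]
    -- iteration 2/3 --
    FD 15: (-128.35,-136.35) -> (-138.957,-146.957) [heading=225, draw]
    FD 6: (-138.957,-146.957) -> (-143.2,-151.2) [heading=225, draw]
    FD 8: (-143.2,-151.2) -> (-148.856,-156.856) [heading=225, draw]
    -- iteration 3/3 --
    FD 15: (-148.856,-156.856) -> (-159.463,-167.463) [heading=225, draw]
    FD 6: (-159.463,-167.463) -> (-163.706,-171.706) [heading=225, draw]
    FD 8: (-163.706,-171.706) -> (-169.362,-177.362) [heading=225, draw]
  ]
  -- iteration 3/3 --
  FD 19: (-169.362,-177.362) -> (-182.798,-190.798) [heading=225, draw]
  FD 1: (-182.798,-190.798) -> (-183.505,-191.505) [heading=225, draw]
  FD 17: (-183.505,-191.505) -> (-195.525,-203.525) [heading=225, draw]
  REPEAT 3 [
    -- iteration 1/3 --
    FD 15: (-195.525,-203.525) -> (-206.132,-214.132) [heading=225, draw]
    FD 6: (-206.132,-214.132) -> (-210.375,-218.375) [heading=225, draw]
    FD 8: (-210.375,-218.375) -> (-216.032,-224.032) [heading=225, draw]
    -- iteration 2/3 --
    FD 15: (-216.032,-224.032) -> (-226.638,-234.638) [heading=225, draw]
    FD 6: (-226.638,-234.638) -> (-230.881,-238.881) [heading=225, draw]
    FD 8: (-230.881,-238.881) -> (-236.538,-244.538) [heading=225, draw]
    -- iteration 3/3 --
    FD 15: (-236.538,-244.538) -> (-247.144,-255.144) [heading=225, draw]
    FD 6: (-247.144,-255.144) -> (-251.387,-259.387) [heading=225, draw]
    FD 8: (-251.387,-259.387) -> (-257.044,-265.044) [heading=225, draw]
  ]
]
RT 120: heading 225 -> 105
BK 19: (-257.044,-265.044) -> (-252.126,-283.396) [heading=105, draw]
Final: pos=(-252.126,-283.396), heading=105, 37 segment(s) drawn

Answer: 105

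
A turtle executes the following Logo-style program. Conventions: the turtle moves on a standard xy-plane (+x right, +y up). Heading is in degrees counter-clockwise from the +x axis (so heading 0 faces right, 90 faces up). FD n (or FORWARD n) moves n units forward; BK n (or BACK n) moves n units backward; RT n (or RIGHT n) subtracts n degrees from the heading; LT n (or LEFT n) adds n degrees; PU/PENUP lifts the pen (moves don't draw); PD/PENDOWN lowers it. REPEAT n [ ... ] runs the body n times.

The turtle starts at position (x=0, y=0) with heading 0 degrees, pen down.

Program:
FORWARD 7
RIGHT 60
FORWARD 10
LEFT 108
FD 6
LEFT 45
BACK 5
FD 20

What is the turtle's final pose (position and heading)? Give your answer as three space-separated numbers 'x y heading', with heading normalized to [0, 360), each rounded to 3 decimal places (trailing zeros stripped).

Executing turtle program step by step:
Start: pos=(0,0), heading=0, pen down
FD 7: (0,0) -> (7,0) [heading=0, draw]
RT 60: heading 0 -> 300
FD 10: (7,0) -> (12,-8.66) [heading=300, draw]
LT 108: heading 300 -> 48
FD 6: (12,-8.66) -> (16.015,-4.201) [heading=48, draw]
LT 45: heading 48 -> 93
BK 5: (16.015,-4.201) -> (16.276,-9.195) [heading=93, draw]
FD 20: (16.276,-9.195) -> (15.23,10.778) [heading=93, draw]
Final: pos=(15.23,10.778), heading=93, 5 segment(s) drawn

Answer: 15.23 10.778 93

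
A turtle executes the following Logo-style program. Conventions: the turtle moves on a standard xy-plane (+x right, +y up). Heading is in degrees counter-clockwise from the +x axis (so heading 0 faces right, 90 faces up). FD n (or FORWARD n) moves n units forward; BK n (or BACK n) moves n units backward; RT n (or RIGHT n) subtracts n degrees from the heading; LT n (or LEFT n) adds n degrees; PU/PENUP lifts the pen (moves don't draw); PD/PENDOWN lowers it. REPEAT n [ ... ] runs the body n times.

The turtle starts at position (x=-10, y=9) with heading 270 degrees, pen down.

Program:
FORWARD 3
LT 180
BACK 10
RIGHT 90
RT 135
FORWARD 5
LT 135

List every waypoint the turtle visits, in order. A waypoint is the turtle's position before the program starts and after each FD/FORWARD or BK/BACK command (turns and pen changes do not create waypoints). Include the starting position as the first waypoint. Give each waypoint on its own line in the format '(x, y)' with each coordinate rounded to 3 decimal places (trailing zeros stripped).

Answer: (-10, 9)
(-10, 6)
(-10, -4)
(-13.536, -7.536)

Derivation:
Executing turtle program step by step:
Start: pos=(-10,9), heading=270, pen down
FD 3: (-10,9) -> (-10,6) [heading=270, draw]
LT 180: heading 270 -> 90
BK 10: (-10,6) -> (-10,-4) [heading=90, draw]
RT 90: heading 90 -> 0
RT 135: heading 0 -> 225
FD 5: (-10,-4) -> (-13.536,-7.536) [heading=225, draw]
LT 135: heading 225 -> 0
Final: pos=(-13.536,-7.536), heading=0, 3 segment(s) drawn
Waypoints (4 total):
(-10, 9)
(-10, 6)
(-10, -4)
(-13.536, -7.536)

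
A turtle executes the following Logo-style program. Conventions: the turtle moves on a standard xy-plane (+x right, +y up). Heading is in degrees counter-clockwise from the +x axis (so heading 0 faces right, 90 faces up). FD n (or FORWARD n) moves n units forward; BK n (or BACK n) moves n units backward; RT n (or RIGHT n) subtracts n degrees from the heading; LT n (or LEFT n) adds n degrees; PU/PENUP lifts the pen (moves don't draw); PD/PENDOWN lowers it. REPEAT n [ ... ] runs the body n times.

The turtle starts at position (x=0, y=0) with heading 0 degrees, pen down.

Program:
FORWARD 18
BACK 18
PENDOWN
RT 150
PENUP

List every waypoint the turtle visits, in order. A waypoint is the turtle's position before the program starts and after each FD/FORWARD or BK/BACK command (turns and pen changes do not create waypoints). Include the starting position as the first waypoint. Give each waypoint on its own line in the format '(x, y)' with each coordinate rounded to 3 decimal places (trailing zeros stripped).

Answer: (0, 0)
(18, 0)
(0, 0)

Derivation:
Executing turtle program step by step:
Start: pos=(0,0), heading=0, pen down
FD 18: (0,0) -> (18,0) [heading=0, draw]
BK 18: (18,0) -> (0,0) [heading=0, draw]
PD: pen down
RT 150: heading 0 -> 210
PU: pen up
Final: pos=(0,0), heading=210, 2 segment(s) drawn
Waypoints (3 total):
(0, 0)
(18, 0)
(0, 0)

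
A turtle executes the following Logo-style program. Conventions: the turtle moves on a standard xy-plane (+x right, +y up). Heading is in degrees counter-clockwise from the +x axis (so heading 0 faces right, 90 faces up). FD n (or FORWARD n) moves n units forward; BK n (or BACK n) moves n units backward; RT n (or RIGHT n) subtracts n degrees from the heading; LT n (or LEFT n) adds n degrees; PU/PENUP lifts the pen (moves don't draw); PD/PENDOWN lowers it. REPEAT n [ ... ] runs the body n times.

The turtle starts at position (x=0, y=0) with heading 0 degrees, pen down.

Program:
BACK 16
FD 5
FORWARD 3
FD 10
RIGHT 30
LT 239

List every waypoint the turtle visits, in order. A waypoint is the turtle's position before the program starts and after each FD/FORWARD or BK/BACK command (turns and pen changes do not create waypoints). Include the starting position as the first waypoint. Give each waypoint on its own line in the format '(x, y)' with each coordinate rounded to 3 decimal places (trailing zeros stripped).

Executing turtle program step by step:
Start: pos=(0,0), heading=0, pen down
BK 16: (0,0) -> (-16,0) [heading=0, draw]
FD 5: (-16,0) -> (-11,0) [heading=0, draw]
FD 3: (-11,0) -> (-8,0) [heading=0, draw]
FD 10: (-8,0) -> (2,0) [heading=0, draw]
RT 30: heading 0 -> 330
LT 239: heading 330 -> 209
Final: pos=(2,0), heading=209, 4 segment(s) drawn
Waypoints (5 total):
(0, 0)
(-16, 0)
(-11, 0)
(-8, 0)
(2, 0)

Answer: (0, 0)
(-16, 0)
(-11, 0)
(-8, 0)
(2, 0)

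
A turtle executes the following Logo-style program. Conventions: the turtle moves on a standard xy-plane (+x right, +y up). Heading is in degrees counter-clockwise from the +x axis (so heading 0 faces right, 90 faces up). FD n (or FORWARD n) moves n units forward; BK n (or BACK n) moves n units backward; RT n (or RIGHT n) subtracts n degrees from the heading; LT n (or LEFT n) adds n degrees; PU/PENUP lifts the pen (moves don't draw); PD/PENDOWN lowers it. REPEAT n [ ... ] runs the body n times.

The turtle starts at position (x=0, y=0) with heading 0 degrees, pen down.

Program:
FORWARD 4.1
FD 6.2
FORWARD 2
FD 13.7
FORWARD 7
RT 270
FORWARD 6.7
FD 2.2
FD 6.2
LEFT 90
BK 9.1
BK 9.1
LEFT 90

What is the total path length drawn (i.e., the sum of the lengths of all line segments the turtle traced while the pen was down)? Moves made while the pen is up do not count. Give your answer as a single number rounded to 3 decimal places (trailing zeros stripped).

Answer: 66.3

Derivation:
Executing turtle program step by step:
Start: pos=(0,0), heading=0, pen down
FD 4.1: (0,0) -> (4.1,0) [heading=0, draw]
FD 6.2: (4.1,0) -> (10.3,0) [heading=0, draw]
FD 2: (10.3,0) -> (12.3,0) [heading=0, draw]
FD 13.7: (12.3,0) -> (26,0) [heading=0, draw]
FD 7: (26,0) -> (33,0) [heading=0, draw]
RT 270: heading 0 -> 90
FD 6.7: (33,0) -> (33,6.7) [heading=90, draw]
FD 2.2: (33,6.7) -> (33,8.9) [heading=90, draw]
FD 6.2: (33,8.9) -> (33,15.1) [heading=90, draw]
LT 90: heading 90 -> 180
BK 9.1: (33,15.1) -> (42.1,15.1) [heading=180, draw]
BK 9.1: (42.1,15.1) -> (51.2,15.1) [heading=180, draw]
LT 90: heading 180 -> 270
Final: pos=(51.2,15.1), heading=270, 10 segment(s) drawn

Segment lengths:
  seg 1: (0,0) -> (4.1,0), length = 4.1
  seg 2: (4.1,0) -> (10.3,0), length = 6.2
  seg 3: (10.3,0) -> (12.3,0), length = 2
  seg 4: (12.3,0) -> (26,0), length = 13.7
  seg 5: (26,0) -> (33,0), length = 7
  seg 6: (33,0) -> (33,6.7), length = 6.7
  seg 7: (33,6.7) -> (33,8.9), length = 2.2
  seg 8: (33,8.9) -> (33,15.1), length = 6.2
  seg 9: (33,15.1) -> (42.1,15.1), length = 9.1
  seg 10: (42.1,15.1) -> (51.2,15.1), length = 9.1
Total = 66.3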